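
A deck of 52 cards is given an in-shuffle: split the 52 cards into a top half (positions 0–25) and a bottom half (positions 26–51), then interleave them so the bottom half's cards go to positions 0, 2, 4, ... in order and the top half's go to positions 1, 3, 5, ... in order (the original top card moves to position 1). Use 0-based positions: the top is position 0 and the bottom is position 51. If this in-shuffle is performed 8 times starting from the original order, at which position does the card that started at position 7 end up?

Track the card's position through each in-shuffle:
7 → 15 → 31 → 10 → 21 → 43 → 34 → 16 → 33

33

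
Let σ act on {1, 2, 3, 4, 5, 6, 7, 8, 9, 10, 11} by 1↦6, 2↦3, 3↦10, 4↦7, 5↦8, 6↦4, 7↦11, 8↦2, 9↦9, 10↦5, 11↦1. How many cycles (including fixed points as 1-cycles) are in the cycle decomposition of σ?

3

Cycle decomposition: (1 6 4 7 11) (2 3 10 5 8) (9).
3 cycles.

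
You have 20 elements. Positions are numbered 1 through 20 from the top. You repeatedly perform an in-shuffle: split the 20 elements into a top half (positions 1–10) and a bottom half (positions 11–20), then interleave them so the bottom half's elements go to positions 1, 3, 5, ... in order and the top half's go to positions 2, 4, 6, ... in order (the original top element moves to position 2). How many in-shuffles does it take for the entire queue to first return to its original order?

The in-shuffle permutes the 20 positions with cycle lengths [2, 3, 3, 6, 6].
Every element is home exactly when every cycle has completed a whole number of laps, i.e. after lcm(2, 3, 6) = 6 in-shuffles.

6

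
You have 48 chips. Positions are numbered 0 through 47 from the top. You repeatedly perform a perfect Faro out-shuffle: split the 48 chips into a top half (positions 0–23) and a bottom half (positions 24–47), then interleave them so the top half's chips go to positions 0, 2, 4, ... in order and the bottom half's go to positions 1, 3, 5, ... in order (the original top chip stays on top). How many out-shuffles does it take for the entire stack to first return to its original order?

23

The out-shuffle permutes the 48 positions with cycle lengths [1, 1, 23, 23].
Every chip is home exactly when every cycle has completed a whole number of laps, i.e. after lcm(1, 23) = 23 out-shuffles.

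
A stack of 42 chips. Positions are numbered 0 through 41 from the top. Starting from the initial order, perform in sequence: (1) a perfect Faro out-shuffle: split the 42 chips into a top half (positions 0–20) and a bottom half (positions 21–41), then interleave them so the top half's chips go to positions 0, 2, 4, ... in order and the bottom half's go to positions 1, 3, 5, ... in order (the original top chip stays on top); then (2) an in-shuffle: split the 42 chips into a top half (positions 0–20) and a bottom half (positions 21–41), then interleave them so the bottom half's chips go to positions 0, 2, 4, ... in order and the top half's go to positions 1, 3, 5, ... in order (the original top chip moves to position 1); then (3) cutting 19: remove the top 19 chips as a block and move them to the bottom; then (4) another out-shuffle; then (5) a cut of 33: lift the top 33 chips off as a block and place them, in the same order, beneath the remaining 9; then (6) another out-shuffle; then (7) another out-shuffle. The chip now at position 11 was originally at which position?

Undo the operations in reverse order, starting from position 11:
  undo op 7 (out-shuffle, from bottom half): 11 ← 26
  undo op 6 (out-shuffle, from top half): 26 ← 13
  undo op 5 (cut 33): 13 ← 4
  undo op 4 (out-shuffle, from top half): 4 ← 2
  undo op 3 (cut 19): 2 ← 21
  undo op 2 (in-shuffle, from top half): 21 ← 10
  undo op 1 (out-shuffle, from top half): 10 ← 5
So the chip at position 11 came from original position 5.

5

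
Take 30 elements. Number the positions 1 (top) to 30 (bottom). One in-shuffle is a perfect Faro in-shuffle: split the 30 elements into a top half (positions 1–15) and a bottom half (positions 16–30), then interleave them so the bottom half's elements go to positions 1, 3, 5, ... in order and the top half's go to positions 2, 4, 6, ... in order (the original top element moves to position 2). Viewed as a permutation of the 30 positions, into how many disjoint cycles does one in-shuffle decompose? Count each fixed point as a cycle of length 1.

Trace each unvisited position around until it returns:
(1 2 4 8 16) (3 6 12 24 17) (5 10 20 9 18) (7 14 28 25 19) (11 22 13 26 21) (15 30 29 27 23)
6 cycles in total.

6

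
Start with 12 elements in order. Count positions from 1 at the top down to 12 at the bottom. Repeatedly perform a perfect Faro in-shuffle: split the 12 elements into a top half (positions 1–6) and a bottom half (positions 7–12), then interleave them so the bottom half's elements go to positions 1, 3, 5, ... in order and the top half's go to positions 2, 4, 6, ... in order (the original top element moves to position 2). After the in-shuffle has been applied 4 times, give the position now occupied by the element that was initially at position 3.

Track the element's position through each in-shuffle:
3 → 6 → 12 → 11 → 9

9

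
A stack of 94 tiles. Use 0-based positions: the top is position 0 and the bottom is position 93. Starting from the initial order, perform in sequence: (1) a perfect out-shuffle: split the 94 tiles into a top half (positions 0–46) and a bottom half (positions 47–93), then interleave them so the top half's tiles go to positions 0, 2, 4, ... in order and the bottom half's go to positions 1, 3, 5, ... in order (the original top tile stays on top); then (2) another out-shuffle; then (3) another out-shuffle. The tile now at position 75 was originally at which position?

21

Undo the operations in reverse order, starting from position 75:
  undo op 3 (out-shuffle, from bottom half): 75 ← 84
  undo op 2 (out-shuffle, from top half): 84 ← 42
  undo op 1 (out-shuffle, from top half): 42 ← 21
So the tile at position 75 came from original position 21.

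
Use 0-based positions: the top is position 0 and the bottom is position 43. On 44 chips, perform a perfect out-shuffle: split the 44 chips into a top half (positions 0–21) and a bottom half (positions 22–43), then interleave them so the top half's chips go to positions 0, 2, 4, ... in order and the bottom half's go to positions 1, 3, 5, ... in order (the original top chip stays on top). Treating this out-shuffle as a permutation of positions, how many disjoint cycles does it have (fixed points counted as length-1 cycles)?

5

Trace each unvisited position around until it returns:
(0) (1 2 4 8 16 32 ... len 14) (3 6 12 24 5 10 ... len 14) (7 14 28 13 26 9 ... len 14) (43)
5 cycles in total.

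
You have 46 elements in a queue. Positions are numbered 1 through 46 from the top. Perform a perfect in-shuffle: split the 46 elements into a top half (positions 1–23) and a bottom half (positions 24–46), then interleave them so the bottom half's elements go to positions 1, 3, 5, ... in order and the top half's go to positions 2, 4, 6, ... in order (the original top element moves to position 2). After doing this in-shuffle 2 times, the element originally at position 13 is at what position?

5

Track the element's position through each in-shuffle:
13 → 26 → 5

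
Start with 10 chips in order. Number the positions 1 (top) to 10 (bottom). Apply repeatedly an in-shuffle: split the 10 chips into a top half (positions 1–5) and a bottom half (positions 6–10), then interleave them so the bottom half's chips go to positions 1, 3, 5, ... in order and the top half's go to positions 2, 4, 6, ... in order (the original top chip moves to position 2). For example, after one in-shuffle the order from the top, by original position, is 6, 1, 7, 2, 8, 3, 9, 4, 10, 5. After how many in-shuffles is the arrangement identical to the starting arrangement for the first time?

10

The in-shuffle permutes the 10 positions with cycle lengths [10].
Every chip is home exactly when every cycle has completed a whole number of laps, i.e. after lcm(10) = 10 in-shuffles.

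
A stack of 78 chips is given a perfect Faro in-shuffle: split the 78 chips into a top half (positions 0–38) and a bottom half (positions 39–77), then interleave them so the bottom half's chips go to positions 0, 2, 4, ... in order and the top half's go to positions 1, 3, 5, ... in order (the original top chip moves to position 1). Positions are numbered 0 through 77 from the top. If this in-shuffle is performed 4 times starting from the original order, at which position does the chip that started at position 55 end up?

Track the chip's position through each in-shuffle:
55 → 32 → 65 → 52 → 26

26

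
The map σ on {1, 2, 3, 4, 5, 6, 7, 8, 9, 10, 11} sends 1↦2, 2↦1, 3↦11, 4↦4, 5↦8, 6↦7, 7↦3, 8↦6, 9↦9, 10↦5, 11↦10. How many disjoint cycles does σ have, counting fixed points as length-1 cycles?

4

Cycle decomposition: (1 2) (3 11 10 5 8 6 7) (4) (9).
4 cycles.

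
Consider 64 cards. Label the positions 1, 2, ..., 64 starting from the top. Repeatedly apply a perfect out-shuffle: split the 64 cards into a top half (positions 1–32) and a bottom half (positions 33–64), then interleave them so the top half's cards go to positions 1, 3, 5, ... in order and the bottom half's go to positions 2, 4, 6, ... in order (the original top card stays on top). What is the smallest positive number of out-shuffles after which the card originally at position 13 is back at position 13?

6

Follow position 13 under repeated out-shuffles:
13 → 25 → 49 → 34 → 4 → 7 → 13
It first returns after 6 out-shuffles.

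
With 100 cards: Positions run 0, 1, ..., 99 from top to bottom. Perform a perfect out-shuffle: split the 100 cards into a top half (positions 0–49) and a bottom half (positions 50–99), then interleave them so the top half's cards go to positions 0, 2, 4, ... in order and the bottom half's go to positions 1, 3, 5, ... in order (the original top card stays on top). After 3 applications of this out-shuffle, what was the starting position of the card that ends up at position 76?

Work backwards from position 76, undoing one out-shuffle at a time:
76 ← 38 ← 19 ← 59
So the card now at position 76 started at position 59.

59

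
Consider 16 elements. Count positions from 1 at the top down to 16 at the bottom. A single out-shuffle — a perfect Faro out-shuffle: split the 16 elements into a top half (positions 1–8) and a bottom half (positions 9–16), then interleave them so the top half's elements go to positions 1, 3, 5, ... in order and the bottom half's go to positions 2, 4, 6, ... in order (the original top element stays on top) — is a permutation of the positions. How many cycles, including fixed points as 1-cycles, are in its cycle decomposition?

6

Trace each unvisited position around until it returns:
(1) (2 3 5 9) (4 7 13 10) (6 11) (8 15 14 12) (16)
6 cycles in total.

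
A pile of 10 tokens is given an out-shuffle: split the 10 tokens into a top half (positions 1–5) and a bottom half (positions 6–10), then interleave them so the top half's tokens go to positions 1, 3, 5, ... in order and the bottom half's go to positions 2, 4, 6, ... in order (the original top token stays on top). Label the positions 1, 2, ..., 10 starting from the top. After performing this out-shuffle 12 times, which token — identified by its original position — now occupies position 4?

Work backwards from position 4, undoing one out-shuffle at a time:
4 ← 7 ← 4 ← 7 ← 4 ← 7 ← 4 ← 7 ← 4 ← 7 ← 4 ← 7 ← 4
So the token now at position 4 started at position 4.

4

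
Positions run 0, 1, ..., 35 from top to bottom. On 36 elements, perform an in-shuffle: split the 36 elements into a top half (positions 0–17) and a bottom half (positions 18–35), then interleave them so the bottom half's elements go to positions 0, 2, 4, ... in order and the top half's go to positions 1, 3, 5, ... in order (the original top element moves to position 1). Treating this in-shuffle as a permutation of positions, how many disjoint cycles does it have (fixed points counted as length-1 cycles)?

1

Trace each unvisited position around until it returns:
(0 1 3 7 15 31 ... len 36)
1 cycle in total.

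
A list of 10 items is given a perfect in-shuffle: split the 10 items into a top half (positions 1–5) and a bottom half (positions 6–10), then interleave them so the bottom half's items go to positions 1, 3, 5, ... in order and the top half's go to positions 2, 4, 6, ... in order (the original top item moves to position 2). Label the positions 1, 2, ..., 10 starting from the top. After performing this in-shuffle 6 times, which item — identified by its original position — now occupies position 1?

5

Work backwards from position 1, undoing one in-shuffle at a time:
1 ← 6 ← 3 ← 7 ← 9 ← 10 ← 5
So the item now at position 1 started at position 5.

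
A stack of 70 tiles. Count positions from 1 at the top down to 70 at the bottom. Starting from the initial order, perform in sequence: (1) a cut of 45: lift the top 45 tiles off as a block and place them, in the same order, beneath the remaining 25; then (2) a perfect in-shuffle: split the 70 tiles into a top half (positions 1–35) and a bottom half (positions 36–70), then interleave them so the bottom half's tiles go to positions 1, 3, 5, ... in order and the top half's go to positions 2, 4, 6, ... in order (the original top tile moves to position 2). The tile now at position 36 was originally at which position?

63

Undo the operations in reverse order, starting from position 36:
  undo op 2 (in-shuffle, from top half): 36 ← 18
  undo op 1 (cut 45): 18 ← 63
So the tile at position 36 came from original position 63.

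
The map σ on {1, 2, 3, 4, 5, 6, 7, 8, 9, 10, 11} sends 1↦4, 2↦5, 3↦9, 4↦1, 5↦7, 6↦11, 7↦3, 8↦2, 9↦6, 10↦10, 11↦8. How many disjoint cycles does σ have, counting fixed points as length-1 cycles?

3

Cycle decomposition: (1 4) (2 5 7 3 9 6 11 8) (10).
3 cycles.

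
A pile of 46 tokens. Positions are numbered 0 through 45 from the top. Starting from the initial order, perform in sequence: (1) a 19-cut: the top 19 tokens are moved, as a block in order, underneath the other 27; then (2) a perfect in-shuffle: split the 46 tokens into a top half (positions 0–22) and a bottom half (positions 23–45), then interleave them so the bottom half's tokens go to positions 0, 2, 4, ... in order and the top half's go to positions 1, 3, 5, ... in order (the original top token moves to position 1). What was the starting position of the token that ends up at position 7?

22

Undo the operations in reverse order, starting from position 7:
  undo op 2 (in-shuffle, from top half): 7 ← 3
  undo op 1 (cut 19): 3 ← 22
So the token at position 7 came from original position 22.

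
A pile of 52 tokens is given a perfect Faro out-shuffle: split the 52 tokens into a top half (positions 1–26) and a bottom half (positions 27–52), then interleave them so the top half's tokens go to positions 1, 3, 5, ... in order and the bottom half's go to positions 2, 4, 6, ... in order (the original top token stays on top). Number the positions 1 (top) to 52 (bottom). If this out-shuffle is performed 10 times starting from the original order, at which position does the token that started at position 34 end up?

Track the token's position through each out-shuffle:
34 → 16 → 31 → 10 → 19 → 37 → 22 → 43 → 34 → 16 → 31

31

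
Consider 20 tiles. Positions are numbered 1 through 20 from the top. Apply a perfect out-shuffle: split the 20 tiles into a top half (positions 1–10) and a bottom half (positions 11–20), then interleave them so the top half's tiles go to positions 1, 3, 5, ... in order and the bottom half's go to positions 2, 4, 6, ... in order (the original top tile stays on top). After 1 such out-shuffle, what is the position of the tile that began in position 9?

Track the tile's position through each out-shuffle:
9 → 17

17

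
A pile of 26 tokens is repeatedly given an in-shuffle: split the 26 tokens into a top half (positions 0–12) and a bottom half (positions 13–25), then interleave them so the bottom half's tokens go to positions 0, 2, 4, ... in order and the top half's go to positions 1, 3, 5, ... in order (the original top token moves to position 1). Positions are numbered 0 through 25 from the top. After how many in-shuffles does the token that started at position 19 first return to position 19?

18

Follow position 19 under repeated in-shuffles:
19 → 12 → 25 → 24 → 22 → 18 → 10 → 21 → 16 → 6 → 13 → 0 → 1 → 3 → 7 → 15 → 4 → 9 → 19
It first returns after 18 in-shuffles.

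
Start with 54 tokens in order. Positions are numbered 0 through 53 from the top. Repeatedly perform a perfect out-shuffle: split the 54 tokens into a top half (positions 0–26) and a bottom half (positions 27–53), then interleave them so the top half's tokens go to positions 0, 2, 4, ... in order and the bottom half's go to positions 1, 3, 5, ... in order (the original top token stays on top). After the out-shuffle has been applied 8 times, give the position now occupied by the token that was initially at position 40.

Track the token's position through each out-shuffle:
40 → 27 → 1 → 2 → 4 → 8 → 16 → 32 → 11

11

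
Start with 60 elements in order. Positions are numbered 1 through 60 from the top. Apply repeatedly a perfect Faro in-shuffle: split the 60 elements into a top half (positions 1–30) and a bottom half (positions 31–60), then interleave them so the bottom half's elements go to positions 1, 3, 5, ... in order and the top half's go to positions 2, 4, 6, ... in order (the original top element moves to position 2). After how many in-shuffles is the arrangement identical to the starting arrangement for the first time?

60

The in-shuffle permutes the 60 positions with cycle lengths [60].
Every element is home exactly when every cycle has completed a whole number of laps, i.e. after lcm(60) = 60 in-shuffles.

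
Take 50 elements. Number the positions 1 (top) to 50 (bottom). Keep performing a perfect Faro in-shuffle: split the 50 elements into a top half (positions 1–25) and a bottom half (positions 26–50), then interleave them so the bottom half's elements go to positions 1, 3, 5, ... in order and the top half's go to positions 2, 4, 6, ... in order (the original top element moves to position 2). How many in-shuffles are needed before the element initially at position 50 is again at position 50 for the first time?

8

Follow position 50 under repeated in-shuffles:
50 → 49 → 47 → 43 → 35 → 19 → 38 → 25 → 50
It first returns after 8 in-shuffles.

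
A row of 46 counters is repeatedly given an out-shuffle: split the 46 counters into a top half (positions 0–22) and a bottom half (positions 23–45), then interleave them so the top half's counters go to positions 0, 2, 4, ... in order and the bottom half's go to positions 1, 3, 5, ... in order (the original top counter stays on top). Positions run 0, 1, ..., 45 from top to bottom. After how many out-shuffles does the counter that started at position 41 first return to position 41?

Follow position 41 under repeated out-shuffles:
41 → 37 → 29 → 13 → 26 → 7 → 14 → 28 → 11 → 22 → 44 → 43 → 41
It first returns after 12 out-shuffles.

12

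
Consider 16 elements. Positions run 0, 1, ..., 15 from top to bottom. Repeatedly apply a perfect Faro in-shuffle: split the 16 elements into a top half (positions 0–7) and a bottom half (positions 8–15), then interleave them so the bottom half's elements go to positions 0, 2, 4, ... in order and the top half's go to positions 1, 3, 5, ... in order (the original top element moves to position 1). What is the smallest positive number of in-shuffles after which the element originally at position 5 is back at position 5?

Follow position 5 under repeated in-shuffles:
5 → 11 → 6 → 13 → 10 → 4 → 9 → 2 → 5
It first returns after 8 in-shuffles.

8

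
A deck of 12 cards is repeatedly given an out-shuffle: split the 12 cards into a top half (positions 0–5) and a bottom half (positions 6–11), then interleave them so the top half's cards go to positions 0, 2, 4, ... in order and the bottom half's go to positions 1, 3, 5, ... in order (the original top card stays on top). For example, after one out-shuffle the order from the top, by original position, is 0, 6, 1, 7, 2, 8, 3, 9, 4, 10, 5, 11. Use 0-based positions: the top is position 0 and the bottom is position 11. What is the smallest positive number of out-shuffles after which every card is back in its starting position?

10

The out-shuffle permutes the 12 positions with cycle lengths [1, 1, 10].
Every card is home exactly when every cycle has completed a whole number of laps, i.e. after lcm(1, 10) = 10 out-shuffles.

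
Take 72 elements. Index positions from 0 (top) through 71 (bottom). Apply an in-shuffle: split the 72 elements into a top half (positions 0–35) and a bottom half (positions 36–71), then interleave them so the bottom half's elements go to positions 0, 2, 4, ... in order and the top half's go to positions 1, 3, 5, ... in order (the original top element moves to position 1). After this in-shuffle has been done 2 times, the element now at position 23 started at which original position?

5

Work backwards from position 23, undoing one in-shuffle at a time:
23 ← 11 ← 5
So the element now at position 23 started at position 5.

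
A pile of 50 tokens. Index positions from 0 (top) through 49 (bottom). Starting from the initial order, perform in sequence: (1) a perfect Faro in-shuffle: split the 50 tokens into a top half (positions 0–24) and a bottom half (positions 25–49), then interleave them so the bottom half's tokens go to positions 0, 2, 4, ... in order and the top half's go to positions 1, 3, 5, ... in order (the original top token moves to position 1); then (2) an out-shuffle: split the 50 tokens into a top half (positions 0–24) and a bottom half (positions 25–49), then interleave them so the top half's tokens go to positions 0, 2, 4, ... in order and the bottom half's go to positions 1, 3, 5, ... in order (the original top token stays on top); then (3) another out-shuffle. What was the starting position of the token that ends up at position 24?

28

Undo the operations in reverse order, starting from position 24:
  undo op 3 (out-shuffle, from top half): 24 ← 12
  undo op 2 (out-shuffle, from top half): 12 ← 6
  undo op 1 (in-shuffle, from bottom half): 6 ← 28
So the token at position 24 came from original position 28.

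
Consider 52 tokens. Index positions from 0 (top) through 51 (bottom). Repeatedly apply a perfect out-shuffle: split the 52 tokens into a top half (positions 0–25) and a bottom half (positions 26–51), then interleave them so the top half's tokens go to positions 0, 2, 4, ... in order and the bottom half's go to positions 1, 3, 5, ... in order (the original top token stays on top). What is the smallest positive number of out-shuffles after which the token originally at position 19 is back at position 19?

Follow position 19 under repeated out-shuffles:
19 → 38 → 25 → 50 → 49 → 47 → 43 → 35 → 19
It first returns after 8 out-shuffles.

8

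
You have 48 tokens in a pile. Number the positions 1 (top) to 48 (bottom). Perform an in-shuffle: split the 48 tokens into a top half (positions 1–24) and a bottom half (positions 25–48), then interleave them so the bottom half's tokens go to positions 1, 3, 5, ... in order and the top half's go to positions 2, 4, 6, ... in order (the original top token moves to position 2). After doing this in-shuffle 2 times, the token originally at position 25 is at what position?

2

Track the token's position through each in-shuffle:
25 → 1 → 2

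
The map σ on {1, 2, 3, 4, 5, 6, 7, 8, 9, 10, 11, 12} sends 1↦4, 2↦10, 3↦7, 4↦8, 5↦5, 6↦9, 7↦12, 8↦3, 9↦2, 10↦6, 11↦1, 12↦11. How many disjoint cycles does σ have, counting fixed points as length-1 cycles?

Cycle decomposition: (1 4 8 3 7 12 11) (2 10 6 9) (5).
3 cycles.

3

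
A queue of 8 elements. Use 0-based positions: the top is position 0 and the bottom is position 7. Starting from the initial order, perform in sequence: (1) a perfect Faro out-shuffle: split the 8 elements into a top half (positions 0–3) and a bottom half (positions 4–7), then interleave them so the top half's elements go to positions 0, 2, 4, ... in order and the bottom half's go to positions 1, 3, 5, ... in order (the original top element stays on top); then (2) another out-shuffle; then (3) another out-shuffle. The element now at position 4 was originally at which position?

Undo the operations in reverse order, starting from position 4:
  undo op 3 (out-shuffle, from top half): 4 ← 2
  undo op 2 (out-shuffle, from top half): 2 ← 1
  undo op 1 (out-shuffle, from bottom half): 1 ← 4
So the element at position 4 came from original position 4.

4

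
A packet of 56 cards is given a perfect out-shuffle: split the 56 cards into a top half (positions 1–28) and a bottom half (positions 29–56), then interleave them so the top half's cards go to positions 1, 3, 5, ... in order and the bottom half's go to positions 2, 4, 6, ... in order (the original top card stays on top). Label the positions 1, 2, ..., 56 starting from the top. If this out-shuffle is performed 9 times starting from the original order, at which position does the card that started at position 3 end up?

Track the card's position through each out-shuffle:
3 → 5 → 9 → 17 → 33 → 10 → 19 → 37 → 18 → 35

35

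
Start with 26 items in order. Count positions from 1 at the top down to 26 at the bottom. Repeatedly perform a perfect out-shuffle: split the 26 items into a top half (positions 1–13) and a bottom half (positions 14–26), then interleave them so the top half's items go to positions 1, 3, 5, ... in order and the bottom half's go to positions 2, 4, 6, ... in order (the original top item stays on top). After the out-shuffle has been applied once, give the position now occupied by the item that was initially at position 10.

Track the item's position through each out-shuffle:
10 → 19

19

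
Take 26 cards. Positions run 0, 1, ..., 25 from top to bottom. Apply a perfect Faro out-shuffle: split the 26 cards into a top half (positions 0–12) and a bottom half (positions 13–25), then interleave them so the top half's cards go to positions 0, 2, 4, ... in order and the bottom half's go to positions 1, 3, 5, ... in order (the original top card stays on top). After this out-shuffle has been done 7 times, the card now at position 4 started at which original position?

18

Work backwards from position 4, undoing one out-shuffle at a time:
4 ← 2 ← 1 ← 13 ← 19 ← 22 ← 11 ← 18
So the card now at position 4 started at position 18.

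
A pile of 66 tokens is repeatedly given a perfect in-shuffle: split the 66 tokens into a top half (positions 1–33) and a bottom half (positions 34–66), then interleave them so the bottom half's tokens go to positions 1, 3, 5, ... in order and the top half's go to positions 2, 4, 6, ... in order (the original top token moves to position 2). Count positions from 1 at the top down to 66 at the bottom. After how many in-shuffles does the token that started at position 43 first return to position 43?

66

Follow position 43 under repeated in-shuffles:
43 → 19 → 38 → 9 → 18 → 36 → 5 → 10 → ... → 43 (length 66)
It first returns after 66 in-shuffles.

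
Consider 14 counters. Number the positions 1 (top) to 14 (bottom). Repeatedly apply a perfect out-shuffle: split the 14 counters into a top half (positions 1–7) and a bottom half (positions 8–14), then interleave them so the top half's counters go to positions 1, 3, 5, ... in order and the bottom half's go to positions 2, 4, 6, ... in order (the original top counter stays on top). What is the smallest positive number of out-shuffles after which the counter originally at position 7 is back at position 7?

Follow position 7 under repeated out-shuffles:
7 → 13 → 12 → 10 → 6 → 11 → 8 → 2 → 3 → 5 → 9 → 4 → 7
It first returns after 12 out-shuffles.

12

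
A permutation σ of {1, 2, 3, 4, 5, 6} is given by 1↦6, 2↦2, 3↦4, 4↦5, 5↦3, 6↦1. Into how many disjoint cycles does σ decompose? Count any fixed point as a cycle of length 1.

3

Cycle decomposition: (1 6) (2) (3 4 5).
3 cycles.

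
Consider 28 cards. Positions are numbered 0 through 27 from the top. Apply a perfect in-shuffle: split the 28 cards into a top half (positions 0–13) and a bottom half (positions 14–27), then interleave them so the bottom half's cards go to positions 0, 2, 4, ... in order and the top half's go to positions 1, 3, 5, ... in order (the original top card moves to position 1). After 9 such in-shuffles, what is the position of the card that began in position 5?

26

Track the card's position through each in-shuffle:
5 → 11 → 23 → 18 → 8 → 17 → 6 → 13 → 27 → 26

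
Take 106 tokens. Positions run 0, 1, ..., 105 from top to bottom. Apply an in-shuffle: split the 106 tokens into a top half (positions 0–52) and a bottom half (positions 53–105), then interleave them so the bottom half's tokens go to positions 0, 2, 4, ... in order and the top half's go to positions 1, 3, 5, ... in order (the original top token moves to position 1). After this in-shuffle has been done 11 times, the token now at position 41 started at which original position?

Work backwards from position 41, undoing one in-shuffle at a time:
41 ← 20 ← 63 ← 31 ← 15 ← 7 ← 3 ← 1 ← 0 ← 53 ← 26 ← 66
So the token now at position 41 started at position 66.

66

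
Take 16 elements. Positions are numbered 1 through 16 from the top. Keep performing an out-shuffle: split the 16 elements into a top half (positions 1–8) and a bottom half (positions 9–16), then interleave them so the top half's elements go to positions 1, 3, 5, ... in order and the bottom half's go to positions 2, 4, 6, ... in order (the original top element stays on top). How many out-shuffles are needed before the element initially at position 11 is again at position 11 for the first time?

2

Follow position 11 under repeated out-shuffles:
11 → 6 → 11
It first returns after 2 out-shuffles.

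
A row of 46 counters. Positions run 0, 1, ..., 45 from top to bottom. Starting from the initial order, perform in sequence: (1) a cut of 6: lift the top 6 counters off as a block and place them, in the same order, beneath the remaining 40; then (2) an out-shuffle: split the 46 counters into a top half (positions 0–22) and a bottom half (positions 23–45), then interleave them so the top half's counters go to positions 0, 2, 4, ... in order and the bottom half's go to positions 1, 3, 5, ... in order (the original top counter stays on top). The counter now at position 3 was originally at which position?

Undo the operations in reverse order, starting from position 3:
  undo op 2 (out-shuffle, from bottom half): 3 ← 24
  undo op 1 (cut 6): 24 ← 30
So the counter at position 3 came from original position 30.

30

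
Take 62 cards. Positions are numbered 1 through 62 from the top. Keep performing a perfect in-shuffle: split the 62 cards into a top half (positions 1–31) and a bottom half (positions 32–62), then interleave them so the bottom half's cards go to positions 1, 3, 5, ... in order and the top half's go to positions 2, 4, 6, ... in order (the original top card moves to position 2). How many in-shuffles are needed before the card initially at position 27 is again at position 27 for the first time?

3

Follow position 27 under repeated in-shuffles:
27 → 54 → 45 → 27
It first returns after 3 in-shuffles.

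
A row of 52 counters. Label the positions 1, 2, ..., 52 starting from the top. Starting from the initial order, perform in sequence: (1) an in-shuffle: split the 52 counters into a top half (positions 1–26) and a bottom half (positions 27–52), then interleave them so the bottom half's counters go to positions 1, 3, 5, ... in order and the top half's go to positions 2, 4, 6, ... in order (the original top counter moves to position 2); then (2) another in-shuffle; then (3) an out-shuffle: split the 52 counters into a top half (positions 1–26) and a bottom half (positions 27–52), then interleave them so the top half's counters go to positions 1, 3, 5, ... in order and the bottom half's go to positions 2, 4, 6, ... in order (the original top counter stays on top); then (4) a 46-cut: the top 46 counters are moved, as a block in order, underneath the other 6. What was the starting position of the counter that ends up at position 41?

Undo the operations in reverse order, starting from position 41:
  undo op 4 (cut 46): 41 ← 35
  undo op 3 (out-shuffle, from top half): 35 ← 18
  undo op 2 (in-shuffle, from top half): 18 ← 9
  undo op 1 (in-shuffle, from bottom half): 9 ← 31
So the counter at position 41 came from original position 31.

31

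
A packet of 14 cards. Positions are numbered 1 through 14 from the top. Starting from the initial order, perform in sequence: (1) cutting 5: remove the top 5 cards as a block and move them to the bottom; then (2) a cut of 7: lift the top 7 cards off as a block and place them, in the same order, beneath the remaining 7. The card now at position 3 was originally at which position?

Undo the operations in reverse order, starting from position 3:
  undo op 2 (cut 7): 3 ← 10
  undo op 1 (cut 5): 10 ← 1
So the card at position 3 came from original position 1.

1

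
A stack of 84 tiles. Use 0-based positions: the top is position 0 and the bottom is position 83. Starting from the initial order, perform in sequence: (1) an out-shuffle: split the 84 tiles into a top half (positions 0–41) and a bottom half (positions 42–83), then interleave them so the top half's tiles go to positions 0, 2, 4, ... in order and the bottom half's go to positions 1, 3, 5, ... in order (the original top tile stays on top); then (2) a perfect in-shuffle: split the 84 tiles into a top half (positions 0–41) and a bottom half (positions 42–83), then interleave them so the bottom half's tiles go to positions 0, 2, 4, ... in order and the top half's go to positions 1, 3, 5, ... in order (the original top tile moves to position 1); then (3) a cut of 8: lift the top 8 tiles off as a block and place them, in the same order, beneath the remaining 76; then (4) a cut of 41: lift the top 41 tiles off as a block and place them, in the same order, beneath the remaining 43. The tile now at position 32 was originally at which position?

20

Undo the operations in reverse order, starting from position 32:
  undo op 4 (cut 41): 32 ← 73
  undo op 3 (cut 8): 73 ← 81
  undo op 2 (in-shuffle, from top half): 81 ← 40
  undo op 1 (out-shuffle, from top half): 40 ← 20
So the tile at position 32 came from original position 20.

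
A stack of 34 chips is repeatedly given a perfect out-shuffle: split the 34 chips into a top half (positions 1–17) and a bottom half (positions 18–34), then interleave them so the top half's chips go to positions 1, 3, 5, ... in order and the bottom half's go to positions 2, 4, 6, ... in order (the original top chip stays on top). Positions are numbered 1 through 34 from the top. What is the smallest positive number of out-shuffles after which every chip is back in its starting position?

The out-shuffle permutes the 34 positions with cycle lengths [1, 1, 2, 10, 10, 10].
Every chip is home exactly when every cycle has completed a whole number of laps, i.e. after lcm(1, 2, 10) = 10 out-shuffles.

10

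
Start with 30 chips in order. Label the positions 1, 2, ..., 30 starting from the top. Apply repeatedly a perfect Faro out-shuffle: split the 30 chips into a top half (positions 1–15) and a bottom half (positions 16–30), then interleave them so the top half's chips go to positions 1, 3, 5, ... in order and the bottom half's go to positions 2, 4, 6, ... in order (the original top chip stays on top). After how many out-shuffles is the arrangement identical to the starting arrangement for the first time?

The out-shuffle permutes the 30 positions with cycle lengths [1, 1, 28].
Every chip is home exactly when every cycle has completed a whole number of laps, i.e. after lcm(1, 28) = 28 out-shuffles.

28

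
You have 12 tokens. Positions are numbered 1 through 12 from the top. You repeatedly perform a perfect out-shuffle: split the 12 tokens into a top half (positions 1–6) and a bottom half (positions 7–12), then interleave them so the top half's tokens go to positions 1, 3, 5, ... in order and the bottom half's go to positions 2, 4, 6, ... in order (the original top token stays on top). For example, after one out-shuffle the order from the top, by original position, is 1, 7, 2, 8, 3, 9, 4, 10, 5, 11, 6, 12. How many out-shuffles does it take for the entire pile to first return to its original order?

The out-shuffle permutes the 12 positions with cycle lengths [1, 1, 10].
Every token is home exactly when every cycle has completed a whole number of laps, i.e. after lcm(1, 10) = 10 out-shuffles.

10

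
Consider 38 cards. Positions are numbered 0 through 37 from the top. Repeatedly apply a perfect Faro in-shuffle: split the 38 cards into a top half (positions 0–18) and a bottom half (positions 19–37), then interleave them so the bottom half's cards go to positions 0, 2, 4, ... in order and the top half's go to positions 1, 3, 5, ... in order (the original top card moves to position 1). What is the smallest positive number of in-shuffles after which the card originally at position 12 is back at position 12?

Follow position 12 under repeated in-shuffles:
12 → 25 → 12
It first returns after 2 in-shuffles.

2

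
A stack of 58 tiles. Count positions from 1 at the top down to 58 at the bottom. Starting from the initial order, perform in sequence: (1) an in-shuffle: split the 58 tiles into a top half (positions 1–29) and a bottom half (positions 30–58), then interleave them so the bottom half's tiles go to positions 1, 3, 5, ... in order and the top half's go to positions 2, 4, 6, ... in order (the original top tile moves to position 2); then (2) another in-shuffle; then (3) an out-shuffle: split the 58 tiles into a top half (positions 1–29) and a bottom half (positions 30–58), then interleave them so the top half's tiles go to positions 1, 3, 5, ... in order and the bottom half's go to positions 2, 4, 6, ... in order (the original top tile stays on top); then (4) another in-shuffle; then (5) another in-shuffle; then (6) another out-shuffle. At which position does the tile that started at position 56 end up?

Track the tile from position 56 forward through each operation:
  after op 1 (in-shuffle): 56 → 53
  after op 2 (in-shuffle): 53 → 47
  after op 3 (out-shuffle): 47 → 36
  after op 4 (in-shuffle): 36 → 13
  after op 5 (in-shuffle): 13 → 26
  after op 6 (out-shuffle): 26 → 51

51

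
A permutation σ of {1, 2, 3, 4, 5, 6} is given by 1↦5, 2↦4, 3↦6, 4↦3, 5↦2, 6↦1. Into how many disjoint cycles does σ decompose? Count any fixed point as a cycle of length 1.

Cycle decomposition: (1 5 2 4 3 6).
1 cycle.

1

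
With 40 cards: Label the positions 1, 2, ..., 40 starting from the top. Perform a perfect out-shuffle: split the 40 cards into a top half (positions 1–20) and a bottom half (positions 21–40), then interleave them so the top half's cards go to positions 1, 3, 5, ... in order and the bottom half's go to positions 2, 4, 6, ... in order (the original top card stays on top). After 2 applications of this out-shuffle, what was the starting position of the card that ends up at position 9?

Work backwards from position 9, undoing one out-shuffle at a time:
9 ← 5 ← 3
So the card now at position 9 started at position 3.

3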